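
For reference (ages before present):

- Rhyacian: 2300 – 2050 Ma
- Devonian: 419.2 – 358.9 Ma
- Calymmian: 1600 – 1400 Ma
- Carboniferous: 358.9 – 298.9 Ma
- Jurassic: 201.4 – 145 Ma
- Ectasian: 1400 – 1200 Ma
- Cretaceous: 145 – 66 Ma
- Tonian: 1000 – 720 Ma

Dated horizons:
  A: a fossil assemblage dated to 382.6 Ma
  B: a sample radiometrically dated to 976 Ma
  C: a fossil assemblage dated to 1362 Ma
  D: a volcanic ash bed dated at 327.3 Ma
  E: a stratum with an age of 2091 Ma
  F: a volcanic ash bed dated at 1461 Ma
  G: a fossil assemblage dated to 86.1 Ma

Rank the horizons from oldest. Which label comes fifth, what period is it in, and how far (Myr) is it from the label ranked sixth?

A, in the Devonian; 55.3 million years to D

Larger Ma means older, so oldest first: E 2091 > F 1461 > C 1362 > B 976 > A 382.6 > D 327.3 > G 86.1.
Counting 5 along gives A (382.6 Ma); the excerpt puts that inside the Devonian, 419.2–358.9 Ma.
Next in line is D (327.3 Ma), and 382.6 − 327.3 = 55.3 Myr.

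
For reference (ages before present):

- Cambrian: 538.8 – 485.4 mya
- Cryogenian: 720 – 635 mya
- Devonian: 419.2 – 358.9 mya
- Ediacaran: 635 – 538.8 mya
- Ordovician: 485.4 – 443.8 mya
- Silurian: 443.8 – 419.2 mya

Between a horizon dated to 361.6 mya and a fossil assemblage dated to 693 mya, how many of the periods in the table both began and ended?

693 Ma sits inside the Cryogenian (720–635) and 361.6 Ma inside the Devonian (419.2–358.9); neither of those is wholly between the two dates.
The listed periods lying completely between them are Ediacaran, Cambrian, Ordovician, Silurian — 4 in all.

4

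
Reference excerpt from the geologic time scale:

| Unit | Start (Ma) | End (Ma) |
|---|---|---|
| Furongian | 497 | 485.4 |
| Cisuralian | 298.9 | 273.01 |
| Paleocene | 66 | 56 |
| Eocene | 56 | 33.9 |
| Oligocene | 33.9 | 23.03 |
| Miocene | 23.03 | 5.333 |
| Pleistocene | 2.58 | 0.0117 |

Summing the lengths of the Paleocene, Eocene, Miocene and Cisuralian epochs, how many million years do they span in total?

Each duration: Paleocene = 10; Eocene = 22.1; Miocene = 17.697; Cisuralian = 25.89.
Sum: 10 + 22.1 + 17.697 + 25.89 = 75.687 Myr.

75.687 million years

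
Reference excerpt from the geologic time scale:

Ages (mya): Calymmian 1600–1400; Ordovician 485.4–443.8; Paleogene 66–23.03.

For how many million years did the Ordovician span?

41.6 million years

485.4 − 443.8 = 41.6 million years.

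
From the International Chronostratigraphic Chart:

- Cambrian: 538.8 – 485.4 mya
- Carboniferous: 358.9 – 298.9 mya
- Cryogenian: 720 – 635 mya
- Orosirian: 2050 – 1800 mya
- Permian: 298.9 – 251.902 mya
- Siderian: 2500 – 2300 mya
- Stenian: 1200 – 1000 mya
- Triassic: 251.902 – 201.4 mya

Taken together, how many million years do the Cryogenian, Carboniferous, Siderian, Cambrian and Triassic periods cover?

Duration is start − end for each: (720 − 635) + (358.9 − 298.9) + (2500 − 2300) + (538.8 − 485.4) + (251.902 − 201.4).
That is 85 + 60 + 200 + 53.4 + 50.502, which totals 448.902 million years.

448.902 million years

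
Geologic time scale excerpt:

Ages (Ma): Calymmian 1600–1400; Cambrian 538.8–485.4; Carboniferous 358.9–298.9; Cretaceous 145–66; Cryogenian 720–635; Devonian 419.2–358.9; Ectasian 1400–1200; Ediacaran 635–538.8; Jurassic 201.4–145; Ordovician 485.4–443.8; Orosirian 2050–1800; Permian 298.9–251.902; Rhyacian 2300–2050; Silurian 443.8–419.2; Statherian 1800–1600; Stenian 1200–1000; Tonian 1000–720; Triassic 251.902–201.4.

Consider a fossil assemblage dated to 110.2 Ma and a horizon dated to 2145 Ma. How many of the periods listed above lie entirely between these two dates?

The older date is 2145 Ma and the younger is 110.2 Ma.
Periods with start < 2145 and end > 110.2 Ma: Orosirian (2050–1800), Statherian (1800–1600), Calymmian (1600–1400), Ectasian (1400–1200), Stenian (1200–1000), Tonian (1000–720), Cryogenian (720–635), Ediacaran (635–538.8), Cambrian (538.8–485.4), Ordovician (485.4–443.8), Silurian (443.8–419.2), Devonian (419.2–358.9), Carboniferous (358.9–298.9), Permian (298.9–251.902), Triassic (251.902–201.4), Jurassic (201.4–145).
That is 16 complete periods.

16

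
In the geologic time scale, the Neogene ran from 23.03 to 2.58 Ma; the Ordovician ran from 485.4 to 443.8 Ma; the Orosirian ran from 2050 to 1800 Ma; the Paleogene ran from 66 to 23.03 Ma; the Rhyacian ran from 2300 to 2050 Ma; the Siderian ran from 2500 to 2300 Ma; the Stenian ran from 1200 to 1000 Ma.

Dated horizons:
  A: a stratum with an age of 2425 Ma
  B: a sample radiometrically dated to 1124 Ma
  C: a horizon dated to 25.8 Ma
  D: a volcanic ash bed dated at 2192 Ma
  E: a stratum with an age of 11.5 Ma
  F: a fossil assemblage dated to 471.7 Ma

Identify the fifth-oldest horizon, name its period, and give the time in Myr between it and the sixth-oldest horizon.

C, in the Paleogene; 14.3 million years to E

Sorted oldest-first by Ma: A (2425), D (2192), B (1124), F (471.7), C (25.8), E (11.5).
The fifth oldest is C at 25.8 Ma, which lies in 66–23.03 Ma: the Paleogene.
The sixth oldest is E at 11.5 Ma; separation = |25.8 − 11.5| = 14.3 Myr.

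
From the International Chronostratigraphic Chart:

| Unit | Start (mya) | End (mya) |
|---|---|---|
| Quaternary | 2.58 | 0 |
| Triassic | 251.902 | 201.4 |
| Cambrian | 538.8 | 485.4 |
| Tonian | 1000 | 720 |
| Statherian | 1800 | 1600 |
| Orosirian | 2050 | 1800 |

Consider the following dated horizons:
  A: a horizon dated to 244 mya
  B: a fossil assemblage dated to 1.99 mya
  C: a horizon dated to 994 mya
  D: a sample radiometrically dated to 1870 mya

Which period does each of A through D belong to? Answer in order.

A — Triassic; B — Quaternary; C — Tonian; D — Orosirian

A: 244 Ma lies in 251.902–201.4 Ma, so Triassic.
B: 1.99 Ma lies in 2.58–0 Ma, so Quaternary.
C: 994 Ma lies in 1000–720 Ma, so Tonian.
D: 1870 Ma lies in 2050–1800 Ma, so Orosirian.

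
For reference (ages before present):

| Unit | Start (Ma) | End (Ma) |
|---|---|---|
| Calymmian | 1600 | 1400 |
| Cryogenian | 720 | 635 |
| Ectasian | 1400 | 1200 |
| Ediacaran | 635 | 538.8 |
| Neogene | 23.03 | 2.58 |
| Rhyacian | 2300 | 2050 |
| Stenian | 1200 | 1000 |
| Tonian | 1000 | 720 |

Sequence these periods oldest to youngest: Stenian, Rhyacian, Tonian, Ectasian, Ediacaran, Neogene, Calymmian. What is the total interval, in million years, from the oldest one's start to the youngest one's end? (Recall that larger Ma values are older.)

Rhyacian → Calymmian → Ectasian → Stenian → Tonian → Ediacaran → Neogene; total span 2297.42 Myr

From the excerpt: Stenian 1200–1000; Rhyacian 2300–2050; Tonian 1000–720; Ectasian 1400–1200; Ediacaran 635–538.8; Neogene 23.03–2.58; Calymmian 1600–1400 (Ma).
Larger Ma is earlier, so the oldest is Rhyacian and the youngest is Neogene; oldest to youngest: Rhyacian, Calymmian, Ectasian, Stenian, Tonian, Ediacaran, Neogene.
Oldest start 2300 minus youngest end 2.58 gives 2297.42 Myr overall.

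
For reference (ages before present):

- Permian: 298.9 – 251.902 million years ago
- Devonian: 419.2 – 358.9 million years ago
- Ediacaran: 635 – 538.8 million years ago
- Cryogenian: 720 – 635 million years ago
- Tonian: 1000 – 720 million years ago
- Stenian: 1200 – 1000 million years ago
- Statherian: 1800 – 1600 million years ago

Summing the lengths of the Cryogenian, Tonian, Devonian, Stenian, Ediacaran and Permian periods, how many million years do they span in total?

768.498 million years

Each duration: Cryogenian = 85; Tonian = 280; Devonian = 60.3; Stenian = 200; Ediacaran = 96.2; Permian = 46.998.
Sum: 85 + 280 + 60.3 + 200 + 96.2 + 46.998 = 768.498 Myr.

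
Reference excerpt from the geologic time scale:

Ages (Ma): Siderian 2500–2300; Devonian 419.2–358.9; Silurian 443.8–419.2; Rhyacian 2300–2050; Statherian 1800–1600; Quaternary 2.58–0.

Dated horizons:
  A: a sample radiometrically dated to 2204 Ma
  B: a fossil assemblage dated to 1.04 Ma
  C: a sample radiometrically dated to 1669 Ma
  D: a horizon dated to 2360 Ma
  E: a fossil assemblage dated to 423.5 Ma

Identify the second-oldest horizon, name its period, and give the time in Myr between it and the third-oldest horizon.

Sorted oldest-first by Ma: D (2360), A (2204), C (1669), E (423.5), B (1.04).
The second oldest is A at 2204 Ma, which lies in 2300–2050 Ma: the Rhyacian.
The third oldest is C at 1669 Ma; separation = |2204 − 1669| = 535 Myr.

A, in the Rhyacian; 535 million years to C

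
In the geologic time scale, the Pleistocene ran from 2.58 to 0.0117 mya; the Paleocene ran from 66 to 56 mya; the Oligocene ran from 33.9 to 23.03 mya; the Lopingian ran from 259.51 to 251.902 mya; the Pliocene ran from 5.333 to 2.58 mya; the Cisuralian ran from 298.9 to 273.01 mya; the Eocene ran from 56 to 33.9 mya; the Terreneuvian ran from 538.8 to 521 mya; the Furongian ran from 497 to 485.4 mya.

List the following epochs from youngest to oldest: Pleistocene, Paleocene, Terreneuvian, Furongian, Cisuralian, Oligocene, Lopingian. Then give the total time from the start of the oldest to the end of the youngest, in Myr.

Pleistocene → Oligocene → Paleocene → Lopingian → Cisuralian → Furongian → Terreneuvian; total span 538.7883 Myr

From the excerpt: Pleistocene 2.58–0.0117; Paleocene 66–56; Terreneuvian 538.8–521; Furongian 497–485.4; Cisuralian 298.9–273.01; Oligocene 33.9–23.03; Lopingian 259.51–251.902 (Ma).
Larger Ma is earlier, so the oldest is Terreneuvian and the youngest is Pleistocene; youngest to oldest: Pleistocene, Oligocene, Paleocene, Lopingian, Cisuralian, Furongian, Terreneuvian.
Oldest start 538.8 minus youngest end 0.0117 gives 538.7883 Myr overall.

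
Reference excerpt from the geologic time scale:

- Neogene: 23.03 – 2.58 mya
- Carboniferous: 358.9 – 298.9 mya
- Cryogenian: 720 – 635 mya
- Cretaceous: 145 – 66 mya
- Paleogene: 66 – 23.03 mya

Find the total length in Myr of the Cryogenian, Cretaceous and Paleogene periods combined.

Each duration: Cryogenian = 85; Cretaceous = 79; Paleogene = 42.97.
Sum: 85 + 79 + 42.97 = 206.97 Myr.

206.97 million years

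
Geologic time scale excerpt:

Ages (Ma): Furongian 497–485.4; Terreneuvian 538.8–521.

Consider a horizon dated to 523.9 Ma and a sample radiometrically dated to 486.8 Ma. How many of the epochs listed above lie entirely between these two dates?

Checking each listed span, none has both start < 523.9 Ma and end > 486.8 Ma — every epoch straddles one of the two dates or lies outside them — so the count is 0.

0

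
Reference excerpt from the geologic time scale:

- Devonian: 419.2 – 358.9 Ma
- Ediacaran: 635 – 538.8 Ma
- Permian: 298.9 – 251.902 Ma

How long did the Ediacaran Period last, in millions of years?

635 − 538.8 = 96.2 million years.

96.2 million years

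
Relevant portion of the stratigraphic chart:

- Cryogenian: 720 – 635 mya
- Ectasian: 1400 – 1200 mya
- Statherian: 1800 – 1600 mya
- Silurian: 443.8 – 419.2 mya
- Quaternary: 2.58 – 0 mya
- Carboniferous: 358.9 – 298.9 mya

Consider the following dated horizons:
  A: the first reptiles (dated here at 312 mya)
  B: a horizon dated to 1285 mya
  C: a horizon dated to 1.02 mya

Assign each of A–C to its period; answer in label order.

A: 312 Ma lies in 358.9–298.9 Ma, so Carboniferous.
B: 1285 Ma lies in 1400–1200 Ma, so Ectasian.
C: 1.02 Ma lies in 2.58–0 Ma, so Quaternary.

A — Carboniferous; B — Ectasian; C — Quaternary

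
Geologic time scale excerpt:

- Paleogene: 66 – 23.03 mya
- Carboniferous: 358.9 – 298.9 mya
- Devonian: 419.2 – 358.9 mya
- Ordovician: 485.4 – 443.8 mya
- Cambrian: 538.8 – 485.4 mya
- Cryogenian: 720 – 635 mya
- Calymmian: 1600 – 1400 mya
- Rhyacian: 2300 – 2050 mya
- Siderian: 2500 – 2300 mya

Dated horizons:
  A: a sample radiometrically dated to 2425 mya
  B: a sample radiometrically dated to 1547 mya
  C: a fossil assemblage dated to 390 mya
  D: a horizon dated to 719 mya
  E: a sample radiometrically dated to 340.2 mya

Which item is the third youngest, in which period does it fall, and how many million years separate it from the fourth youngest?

Sorted youngest-first by Ma: E (340.2), C (390), D (719), B (1547), A (2425).
The third youngest is D at 719 Ma, which lies in 720–635 Ma: the Cryogenian.
The fourth youngest is B at 1547 Ma; separation = |719 − 1547| = 828 Myr.

D, in the Cryogenian; 828 million years to B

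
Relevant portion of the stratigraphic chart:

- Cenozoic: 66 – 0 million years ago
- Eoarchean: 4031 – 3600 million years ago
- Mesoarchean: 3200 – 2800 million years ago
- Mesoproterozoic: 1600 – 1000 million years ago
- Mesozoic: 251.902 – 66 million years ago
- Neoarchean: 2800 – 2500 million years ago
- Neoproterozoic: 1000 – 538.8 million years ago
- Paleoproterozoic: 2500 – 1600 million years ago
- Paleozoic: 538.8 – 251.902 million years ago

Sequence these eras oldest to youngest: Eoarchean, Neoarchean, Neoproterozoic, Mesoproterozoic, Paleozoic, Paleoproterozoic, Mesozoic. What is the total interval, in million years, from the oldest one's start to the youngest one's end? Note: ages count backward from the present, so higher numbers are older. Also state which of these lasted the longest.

Eoarchean → Neoarchean → Paleoproterozoic → Mesoproterozoic → Neoproterozoic → Paleozoic → Mesozoic; total span 3965 Myr; longest is Paleoproterozoic

Start ages (Ma): Eoarchean 4031, Neoarchean 2800, Paleoproterozoic 2500, Mesoproterozoic 1600, Neoproterozoic 1000, Paleozoic 538.8, Mesozoic 251.902.
Ordered oldest to youngest: Eoarchean, Neoarchean, Paleoproterozoic, Mesoproterozoic, Neoproterozoic, Paleozoic, Mesozoic.
Span = 4031 − 66 = 3965 Myr.
Durations: Paleozoic 286.898, Eoarchean 431, Neoproterozoic 461.2, Mesozoic 185.902, Mesoproterozoic 600, Paleoproterozoic 900, Neoarchean 300 → longest is Paleoproterozoic (900 Myr).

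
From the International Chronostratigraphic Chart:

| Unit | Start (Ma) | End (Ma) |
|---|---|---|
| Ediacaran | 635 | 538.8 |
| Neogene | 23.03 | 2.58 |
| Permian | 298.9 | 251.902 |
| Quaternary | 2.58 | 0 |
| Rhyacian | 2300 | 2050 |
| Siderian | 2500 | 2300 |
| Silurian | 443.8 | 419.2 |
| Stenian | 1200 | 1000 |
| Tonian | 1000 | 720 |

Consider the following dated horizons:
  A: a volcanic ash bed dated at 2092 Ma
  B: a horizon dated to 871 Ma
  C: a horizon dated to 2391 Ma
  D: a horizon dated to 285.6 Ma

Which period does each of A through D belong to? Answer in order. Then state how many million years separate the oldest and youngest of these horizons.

A — Rhyacian; B — Tonian; C — Siderian; D — Permian; span 2105.4 million years

Match each age against the start–end ranges in the excerpt: A = 2092 Ma → Rhyacian (2300–2050); B = 871 Ma → Tonian (1000–720); C = 2391 Ma → Siderian (2500–2300); D = 285.6 Ma → Permian (298.9–251.902).
The largest age is 2391 Ma and the smallest is 285.6 Ma; their difference is 2105.4 Myr.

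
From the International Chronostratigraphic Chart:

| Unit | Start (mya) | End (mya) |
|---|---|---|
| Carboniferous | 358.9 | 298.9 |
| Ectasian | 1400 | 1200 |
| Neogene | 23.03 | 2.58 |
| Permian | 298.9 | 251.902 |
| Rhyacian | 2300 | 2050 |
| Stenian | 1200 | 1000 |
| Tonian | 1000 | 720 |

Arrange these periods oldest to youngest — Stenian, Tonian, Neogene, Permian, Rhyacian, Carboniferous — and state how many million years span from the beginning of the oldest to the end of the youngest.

Rhyacian, Stenian, Tonian, Carboniferous, Permian, Neogene; total span 2297.42 Myr

Start ages (Ma): Rhyacian 2300, Stenian 1200, Tonian 1000, Carboniferous 358.9, Permian 298.9, Neogene 23.03.
Ordered oldest to youngest: Rhyacian, Stenian, Tonian, Carboniferous, Permian, Neogene.
Span = 2300 − 2.58 = 2297.42 Myr.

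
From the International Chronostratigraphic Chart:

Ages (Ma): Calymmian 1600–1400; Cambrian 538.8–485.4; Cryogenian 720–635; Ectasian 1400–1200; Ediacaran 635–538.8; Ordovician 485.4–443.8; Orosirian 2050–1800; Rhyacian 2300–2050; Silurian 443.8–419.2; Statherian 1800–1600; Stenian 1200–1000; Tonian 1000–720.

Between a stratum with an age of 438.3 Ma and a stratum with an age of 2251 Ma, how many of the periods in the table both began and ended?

10

2251 Ma sits inside the Rhyacian (2300–2050) and 438.3 Ma inside the Silurian (443.8–419.2); neither of those is wholly between the two dates.
The listed periods lying completely between them are Orosirian, Statherian, Calymmian, Ectasian, Stenian, Tonian, Cryogenian, Ediacaran, Cambrian, Ordovician — 10 in all.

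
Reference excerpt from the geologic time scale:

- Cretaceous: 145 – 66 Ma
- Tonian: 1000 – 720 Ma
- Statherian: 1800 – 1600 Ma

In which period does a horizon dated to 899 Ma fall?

899 Ma lies between 1000 and 720 Ma, so it falls in the Tonian.

Tonian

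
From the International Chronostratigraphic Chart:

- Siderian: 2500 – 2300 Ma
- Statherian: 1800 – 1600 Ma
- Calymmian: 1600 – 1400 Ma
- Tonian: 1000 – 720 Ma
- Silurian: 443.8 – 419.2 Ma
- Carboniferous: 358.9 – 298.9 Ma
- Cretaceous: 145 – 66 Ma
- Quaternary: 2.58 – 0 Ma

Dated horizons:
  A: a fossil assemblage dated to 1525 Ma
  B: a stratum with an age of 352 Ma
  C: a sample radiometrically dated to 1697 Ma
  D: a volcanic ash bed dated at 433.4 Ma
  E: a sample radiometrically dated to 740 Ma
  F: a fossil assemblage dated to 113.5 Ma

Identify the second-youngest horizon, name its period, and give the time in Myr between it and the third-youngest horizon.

Smaller Ma means younger, so youngest first: F 113.5 < B 352 < D 433.4 < E 740 < A 1525 < C 1697.
Counting 2 along gives B (352 Ma); the excerpt puts that inside the Carboniferous, 358.9–298.9 Ma.
Next in line is D (433.4 Ma), and 433.4 − 352 = 81.4 Myr.

B, in the Carboniferous; 81.4 million years to D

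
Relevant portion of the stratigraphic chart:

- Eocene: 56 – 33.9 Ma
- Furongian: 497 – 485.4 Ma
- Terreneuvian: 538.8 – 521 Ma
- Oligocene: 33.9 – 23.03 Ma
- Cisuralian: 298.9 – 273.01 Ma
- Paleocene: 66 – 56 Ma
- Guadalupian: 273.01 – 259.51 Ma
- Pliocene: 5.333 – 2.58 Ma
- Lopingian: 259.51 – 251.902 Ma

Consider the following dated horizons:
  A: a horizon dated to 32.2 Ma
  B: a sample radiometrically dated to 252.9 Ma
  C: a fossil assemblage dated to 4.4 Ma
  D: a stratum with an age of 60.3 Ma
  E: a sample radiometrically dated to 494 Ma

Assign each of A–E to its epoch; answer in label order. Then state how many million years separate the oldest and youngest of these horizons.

A: 32.2 Ma lies in 33.9–23.03 Ma, so Oligocene.
B: 252.9 Ma lies in 259.51–251.902 Ma, so Lopingian.
C: 4.4 Ma lies in 5.333–2.58 Ma, so Pliocene.
D: 60.3 Ma lies in 66–56 Ma, so Paleocene.
E: 494 Ma lies in 497–485.4 Ma, so Furongian.
Oldest = 494 Ma, youngest = 4.4 Ma → span 489.6 Myr.

A — Oligocene; B — Lopingian; C — Pliocene; D — Paleocene; E — Furongian; span 489.6 million years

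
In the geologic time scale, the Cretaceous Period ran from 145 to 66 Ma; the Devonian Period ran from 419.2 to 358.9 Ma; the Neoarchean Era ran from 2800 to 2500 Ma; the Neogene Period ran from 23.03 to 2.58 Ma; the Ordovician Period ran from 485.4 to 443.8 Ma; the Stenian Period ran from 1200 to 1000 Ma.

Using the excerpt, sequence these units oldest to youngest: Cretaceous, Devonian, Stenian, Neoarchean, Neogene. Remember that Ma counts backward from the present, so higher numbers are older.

Neoarchean, Stenian, Devonian, Cretaceous, Neogene

The oldest of these is Neoarchean (starts 2800 Ma) and the youngest is Neogene (ends 2.58 Ma).
In between, by decreasing start age: Stenian (1200), Devonian (419.2), Cretaceous (145).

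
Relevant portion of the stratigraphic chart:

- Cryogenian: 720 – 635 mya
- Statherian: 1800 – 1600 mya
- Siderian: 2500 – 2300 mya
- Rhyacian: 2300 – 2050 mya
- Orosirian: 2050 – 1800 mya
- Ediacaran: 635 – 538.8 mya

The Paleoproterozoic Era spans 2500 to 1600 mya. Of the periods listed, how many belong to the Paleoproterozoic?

4

Periods inside 2500–1600 Ma: Siderian, Rhyacian, Orosirian, Statherian — 4 in total.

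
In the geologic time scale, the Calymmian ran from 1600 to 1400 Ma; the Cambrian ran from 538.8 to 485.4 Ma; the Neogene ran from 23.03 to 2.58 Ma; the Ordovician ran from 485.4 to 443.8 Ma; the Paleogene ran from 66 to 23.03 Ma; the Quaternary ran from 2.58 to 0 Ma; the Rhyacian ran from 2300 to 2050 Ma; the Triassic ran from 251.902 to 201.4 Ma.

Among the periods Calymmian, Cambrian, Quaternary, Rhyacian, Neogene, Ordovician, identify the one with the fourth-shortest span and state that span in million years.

Cambrian, 53.4 million years

Start − end for each: Calymmian 1600 − 1400 = 200; Cambrian 538.8 − 485.4 = 53.4; Quaternary 2.58 − 0 = 2.58; Rhyacian 2300 − 2050 = 250; Neogene 23.03 − 2.58 = 20.45; Ordovician 485.4 − 443.8 = 41.6.
Ranking these from shortest: Quaternary < Neogene < Ordovician < Cambrian < Calymmian < Rhyacian.
Position 4 in that ranking is Cambrian, which lasted 53.4 Myr.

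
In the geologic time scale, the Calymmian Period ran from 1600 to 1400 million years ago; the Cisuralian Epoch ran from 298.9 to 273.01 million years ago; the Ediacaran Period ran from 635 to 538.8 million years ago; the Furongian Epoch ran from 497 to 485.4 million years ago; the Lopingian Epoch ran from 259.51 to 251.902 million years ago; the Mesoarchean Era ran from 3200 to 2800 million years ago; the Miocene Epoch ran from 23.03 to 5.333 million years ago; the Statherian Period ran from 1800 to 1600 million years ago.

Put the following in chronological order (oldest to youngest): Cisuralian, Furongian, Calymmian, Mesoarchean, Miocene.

The oldest of these is Mesoarchean (starts 3200 Ma) and the youngest is Miocene (ends 5.333 Ma).
In between, by decreasing start age: Calymmian (1600), Furongian (497), Cisuralian (298.9).

Mesoarchean → Calymmian → Furongian → Cisuralian → Miocene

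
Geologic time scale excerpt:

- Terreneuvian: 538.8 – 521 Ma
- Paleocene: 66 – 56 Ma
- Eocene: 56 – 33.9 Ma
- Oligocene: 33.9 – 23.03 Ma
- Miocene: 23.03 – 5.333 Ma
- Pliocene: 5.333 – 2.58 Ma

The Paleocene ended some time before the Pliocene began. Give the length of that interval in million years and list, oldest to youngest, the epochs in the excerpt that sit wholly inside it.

50.667 million years; Eocene, Oligocene, Miocene

The Paleocene closes at 56 Ma and the Pliocene opens at 5.333 Ma, so the interval is 56 − 5.333 = 50.667 Myr.
An epoch fits inside if it starts at or after 56 Ma and ends at or before 5.333 Ma; oldest first that gives Eocene, Oligocene, Miocene.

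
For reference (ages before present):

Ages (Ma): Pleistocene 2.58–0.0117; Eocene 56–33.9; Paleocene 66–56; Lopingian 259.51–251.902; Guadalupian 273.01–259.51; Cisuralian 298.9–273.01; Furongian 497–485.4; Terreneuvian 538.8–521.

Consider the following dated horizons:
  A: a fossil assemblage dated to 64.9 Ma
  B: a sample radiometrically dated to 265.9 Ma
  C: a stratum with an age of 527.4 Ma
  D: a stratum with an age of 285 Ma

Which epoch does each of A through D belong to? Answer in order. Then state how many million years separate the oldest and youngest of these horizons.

Match each age against the start–end ranges in the excerpt: A = 64.9 Ma → Paleocene (66–56); B = 265.9 Ma → Guadalupian (273.01–259.51); C = 527.4 Ma → Terreneuvian (538.8–521); D = 285 Ma → Cisuralian (298.9–273.01).
The largest age is 527.4 Ma and the smallest is 64.9 Ma; their difference is 462.5 Myr.

A — Paleocene; B — Guadalupian; C — Terreneuvian; D — Cisuralian; span 462.5 million years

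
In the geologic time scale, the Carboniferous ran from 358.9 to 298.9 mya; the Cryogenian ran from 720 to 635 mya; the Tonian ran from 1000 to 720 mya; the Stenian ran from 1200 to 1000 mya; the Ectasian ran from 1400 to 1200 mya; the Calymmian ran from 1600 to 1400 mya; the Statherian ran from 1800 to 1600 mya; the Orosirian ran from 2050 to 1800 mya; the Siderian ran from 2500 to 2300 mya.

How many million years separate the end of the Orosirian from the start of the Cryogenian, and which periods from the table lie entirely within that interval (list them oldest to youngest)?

1080 million years; Statherian, Calymmian, Ectasian, Stenian, Tonian

The Orosirian closes at 1800 Ma and the Cryogenian opens at 720 Ma, so the interval is 1800 − 720 = 1080 Myr.
A period fits inside if it starts at or after 1800 Ma and ends at or before 720 Ma; oldest first that gives Statherian, Calymmian, Ectasian, Stenian, Tonian.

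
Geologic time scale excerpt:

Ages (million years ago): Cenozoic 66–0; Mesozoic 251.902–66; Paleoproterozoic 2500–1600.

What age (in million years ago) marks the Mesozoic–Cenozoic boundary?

The Mesozoic ends and the Cenozoic begins at 66 million years ago.

66 million years ago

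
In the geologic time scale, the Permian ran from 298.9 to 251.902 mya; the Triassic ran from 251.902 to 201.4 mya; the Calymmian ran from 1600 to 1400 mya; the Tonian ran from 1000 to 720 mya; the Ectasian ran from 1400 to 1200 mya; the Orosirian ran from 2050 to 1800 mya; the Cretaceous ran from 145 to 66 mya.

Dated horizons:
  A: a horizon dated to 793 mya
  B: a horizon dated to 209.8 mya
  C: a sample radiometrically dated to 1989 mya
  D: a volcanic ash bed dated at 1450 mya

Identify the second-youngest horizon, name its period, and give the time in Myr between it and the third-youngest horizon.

A, in the Tonian; 657 million years to D

Smaller Ma means younger, so youngest first: B 209.8 < A 793 < D 1450 < C 1989.
Counting 2 along gives A (793 Ma); the excerpt puts that inside the Tonian, 1000–720 Ma.
Next in line is D (1450 Ma), and 1450 − 793 = 657 Myr.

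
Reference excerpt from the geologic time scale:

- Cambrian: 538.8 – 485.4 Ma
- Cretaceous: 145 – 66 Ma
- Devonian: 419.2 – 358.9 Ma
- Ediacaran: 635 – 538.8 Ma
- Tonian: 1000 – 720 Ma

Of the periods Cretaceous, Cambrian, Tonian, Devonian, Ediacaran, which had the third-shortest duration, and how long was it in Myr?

Durations: Cretaceous 79; Cambrian 53.4; Tonian 280; Devonian 60.3; Ediacaran 96.2 Myr.
Sorted shortest-first: Cambrian (53.4), Devonian (60.3), Cretaceous (79), Ediacaran (96.2), Tonian (280).
The third shortest is Cretaceous at 79 Myr.

Cretaceous, 79 million years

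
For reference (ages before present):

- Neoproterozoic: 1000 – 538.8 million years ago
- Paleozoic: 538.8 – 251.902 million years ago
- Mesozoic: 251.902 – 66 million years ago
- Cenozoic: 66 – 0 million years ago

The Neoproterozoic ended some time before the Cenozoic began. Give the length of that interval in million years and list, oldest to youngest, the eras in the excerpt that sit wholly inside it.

End of Neoproterozoic = 538.8 Ma; start of Cenozoic = 66 Ma.
Gap = 538.8 − 66 = 472.8 Myr.
Eras wholly inside 538.8–66 Ma: Paleozoic (538.8–251.902), Mesozoic (251.902–66).

472.8 million years; Paleozoic, Mesozoic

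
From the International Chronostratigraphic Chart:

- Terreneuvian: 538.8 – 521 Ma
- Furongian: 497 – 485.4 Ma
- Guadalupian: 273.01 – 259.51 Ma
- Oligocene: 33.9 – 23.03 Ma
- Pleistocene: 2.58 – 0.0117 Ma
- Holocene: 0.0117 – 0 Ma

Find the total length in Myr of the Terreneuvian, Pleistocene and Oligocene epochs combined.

Duration is start − end for each: (538.8 − 521) + (2.58 − 0.0117) + (33.9 − 23.03).
That is 17.8 + 2.5683 + 10.87, which totals 31.2383 million years.

31.2383 million years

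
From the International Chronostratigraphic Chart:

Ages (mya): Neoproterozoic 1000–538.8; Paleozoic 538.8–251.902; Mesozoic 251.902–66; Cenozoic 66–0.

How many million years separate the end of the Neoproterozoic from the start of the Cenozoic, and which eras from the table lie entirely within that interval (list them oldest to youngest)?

472.8 million years; Paleozoic, Mesozoic

The Neoproterozoic closes at 538.8 Ma and the Cenozoic opens at 66 Ma, so the interval is 538.8 − 66 = 472.8 Myr.
An era fits inside if it starts at or after 538.8 Ma and ends at or before 66 Ma; oldest first that gives Paleozoic, Mesozoic.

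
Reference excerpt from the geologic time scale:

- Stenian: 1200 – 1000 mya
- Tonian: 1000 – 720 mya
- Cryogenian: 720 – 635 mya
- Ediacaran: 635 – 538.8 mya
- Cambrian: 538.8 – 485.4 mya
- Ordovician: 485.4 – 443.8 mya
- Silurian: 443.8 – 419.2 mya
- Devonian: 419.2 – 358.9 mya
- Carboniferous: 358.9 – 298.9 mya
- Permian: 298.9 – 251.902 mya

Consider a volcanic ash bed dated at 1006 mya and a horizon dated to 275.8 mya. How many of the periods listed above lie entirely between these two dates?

1006 Ma sits inside the Stenian (1200–1000) and 275.8 Ma inside the Permian (298.9–251.902); neither of those is wholly between the two dates.
The listed periods lying completely between them are Tonian, Cryogenian, Ediacaran, Cambrian, Ordovician, Silurian, Devonian, Carboniferous — 8 in all.

8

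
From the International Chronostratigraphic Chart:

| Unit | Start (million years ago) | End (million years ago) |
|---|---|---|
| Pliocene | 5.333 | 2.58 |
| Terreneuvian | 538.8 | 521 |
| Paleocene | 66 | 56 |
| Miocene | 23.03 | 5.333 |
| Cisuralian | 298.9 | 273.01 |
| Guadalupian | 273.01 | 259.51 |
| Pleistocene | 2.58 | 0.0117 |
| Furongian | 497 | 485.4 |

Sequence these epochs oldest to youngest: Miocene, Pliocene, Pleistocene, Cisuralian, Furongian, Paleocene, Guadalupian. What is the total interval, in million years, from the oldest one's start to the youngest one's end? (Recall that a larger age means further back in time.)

Start ages (Ma): Furongian 497, Cisuralian 298.9, Guadalupian 273.01, Paleocene 66, Miocene 23.03, Pliocene 5.333, Pleistocene 2.58.
Ordered oldest to youngest: Furongian, Cisuralian, Guadalupian, Paleocene, Miocene, Pliocene, Pleistocene.
Span = 497 − 0.0117 = 496.9883 Myr.

Furongian → Cisuralian → Guadalupian → Paleocene → Miocene → Pliocene → Pleistocene; total span 496.9883 Myr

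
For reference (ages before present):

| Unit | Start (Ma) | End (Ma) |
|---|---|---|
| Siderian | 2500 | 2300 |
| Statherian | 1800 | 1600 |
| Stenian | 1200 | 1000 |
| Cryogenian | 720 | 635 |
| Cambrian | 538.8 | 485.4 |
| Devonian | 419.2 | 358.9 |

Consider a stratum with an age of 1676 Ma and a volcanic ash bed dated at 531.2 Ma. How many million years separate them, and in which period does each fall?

Elapsed time: 1676 − 531.2 = 1144.8 Myr.
1676 Ma lies within 1800–1600 Ma: Statherian.
531.2 Ma lies within 538.8–485.4 Ma: Cambrian.

1144.8 million years apart; the first in the Statherian, the second in the Cambrian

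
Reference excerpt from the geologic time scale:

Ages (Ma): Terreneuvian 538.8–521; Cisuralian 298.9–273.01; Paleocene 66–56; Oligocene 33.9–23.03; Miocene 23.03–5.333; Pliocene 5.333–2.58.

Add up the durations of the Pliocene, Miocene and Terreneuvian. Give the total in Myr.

38.25 million years

Duration is start − end for each: (5.333 − 2.58) + (23.03 − 5.333) + (538.8 − 521).
That is 2.753 + 17.697 + 17.8, which totals 38.25 million years.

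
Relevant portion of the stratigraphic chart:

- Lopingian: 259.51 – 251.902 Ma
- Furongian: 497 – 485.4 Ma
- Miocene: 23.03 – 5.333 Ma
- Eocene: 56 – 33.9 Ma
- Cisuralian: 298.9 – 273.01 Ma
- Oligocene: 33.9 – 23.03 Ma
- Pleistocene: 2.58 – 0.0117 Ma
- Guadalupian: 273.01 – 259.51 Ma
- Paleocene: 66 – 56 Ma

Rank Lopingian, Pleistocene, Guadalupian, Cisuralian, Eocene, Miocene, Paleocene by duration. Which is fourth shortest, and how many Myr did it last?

Guadalupian, 13.5 million years

Start − end for each: Lopingian 259.51 − 251.902 = 7.608; Pleistocene 2.58 − 0.0117 = 2.5683; Guadalupian 273.01 − 259.51 = 13.5; Cisuralian 298.9 − 273.01 = 25.89; Eocene 56 − 33.9 = 22.1; Miocene 23.03 − 5.333 = 17.697; Paleocene 66 − 56 = 10.
Ranking these from shortest: Pleistocene < Lopingian < Paleocene < Guadalupian < Miocene < Eocene < Cisuralian.
Position 4 in that ranking is Guadalupian, which lasted 13.5 Myr.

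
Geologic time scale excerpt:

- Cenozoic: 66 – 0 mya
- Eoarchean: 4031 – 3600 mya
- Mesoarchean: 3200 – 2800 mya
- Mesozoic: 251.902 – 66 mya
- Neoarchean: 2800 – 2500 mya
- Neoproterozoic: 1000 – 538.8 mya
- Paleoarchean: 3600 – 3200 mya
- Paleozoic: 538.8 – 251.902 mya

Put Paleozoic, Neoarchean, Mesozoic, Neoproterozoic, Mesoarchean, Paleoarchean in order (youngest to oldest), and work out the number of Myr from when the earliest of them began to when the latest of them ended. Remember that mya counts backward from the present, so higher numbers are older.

Mesozoic, Paleozoic, Neoproterozoic, Neoarchean, Mesoarchean, Paleoarchean; total span 3534 Myr

Start ages (Ma): Paleoarchean 3600, Mesoarchean 3200, Neoarchean 2800, Neoproterozoic 1000, Paleozoic 538.8, Mesozoic 251.902.
Ordered youngest to oldest: Mesozoic, Paleozoic, Neoproterozoic, Neoarchean, Mesoarchean, Paleoarchean.
Span = 3600 − 66 = 3534 Myr.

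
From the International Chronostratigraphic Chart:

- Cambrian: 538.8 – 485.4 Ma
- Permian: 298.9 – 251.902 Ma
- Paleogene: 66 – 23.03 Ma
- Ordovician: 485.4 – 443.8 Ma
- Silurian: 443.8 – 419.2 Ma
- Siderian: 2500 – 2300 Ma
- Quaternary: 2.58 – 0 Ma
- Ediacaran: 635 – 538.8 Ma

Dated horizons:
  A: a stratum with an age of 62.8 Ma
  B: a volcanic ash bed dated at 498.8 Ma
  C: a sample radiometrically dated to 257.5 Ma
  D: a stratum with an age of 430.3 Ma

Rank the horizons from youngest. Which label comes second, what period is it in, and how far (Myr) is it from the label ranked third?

Sorted youngest-first by Ma: A (62.8), C (257.5), D (430.3), B (498.8).
The second youngest is C at 257.5 Ma, which lies in 298.9–251.902 Ma: the Permian.
The third youngest is D at 430.3 Ma; separation = |257.5 − 430.3| = 172.8 Myr.

C, in the Permian; 172.8 million years to D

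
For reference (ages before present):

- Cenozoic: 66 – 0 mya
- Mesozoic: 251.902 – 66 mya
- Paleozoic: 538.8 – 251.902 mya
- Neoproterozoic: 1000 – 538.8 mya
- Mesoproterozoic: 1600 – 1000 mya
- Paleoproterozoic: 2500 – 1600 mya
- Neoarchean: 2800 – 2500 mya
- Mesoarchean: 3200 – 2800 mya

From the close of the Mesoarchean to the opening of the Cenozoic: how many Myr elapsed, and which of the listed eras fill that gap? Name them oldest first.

2734 million years; Neoarchean, Paleoproterozoic, Mesoproterozoic, Neoproterozoic, Paleozoic, Mesozoic

End of Mesoarchean = 2800 Ma; start of Cenozoic = 66 Ma.
Gap = 2800 − 66 = 2734 Myr.
Eras wholly inside 2800–66 Ma: Neoarchean (2800–2500), Paleoproterozoic (2500–1600), Mesoproterozoic (1600–1000), Neoproterozoic (1000–538.8), Paleozoic (538.8–251.902), Mesozoic (251.902–66).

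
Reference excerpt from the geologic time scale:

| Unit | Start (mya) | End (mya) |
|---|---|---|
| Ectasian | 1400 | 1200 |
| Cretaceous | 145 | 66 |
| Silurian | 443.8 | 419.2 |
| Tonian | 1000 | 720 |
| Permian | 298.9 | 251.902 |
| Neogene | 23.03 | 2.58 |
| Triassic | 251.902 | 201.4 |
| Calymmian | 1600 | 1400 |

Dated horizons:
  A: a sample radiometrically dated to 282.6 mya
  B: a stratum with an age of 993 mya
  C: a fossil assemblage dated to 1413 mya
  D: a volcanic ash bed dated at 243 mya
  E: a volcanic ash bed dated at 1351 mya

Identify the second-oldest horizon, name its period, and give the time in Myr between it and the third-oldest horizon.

Sorted oldest-first by Ma: C (1413), E (1351), B (993), A (282.6), D (243).
The second oldest is E at 1351 Ma, which lies in 1400–1200 Ma: the Ectasian.
The third oldest is B at 993 Ma; separation = |1351 − 993| = 358 Myr.

E, in the Ectasian; 358 million years to B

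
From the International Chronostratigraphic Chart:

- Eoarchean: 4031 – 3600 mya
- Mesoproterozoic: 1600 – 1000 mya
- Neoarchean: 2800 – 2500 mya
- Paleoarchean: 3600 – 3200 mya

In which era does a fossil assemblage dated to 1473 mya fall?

1473 Ma lies between 1600 and 1000 Ma, so it falls in the Mesoproterozoic.

Mesoproterozoic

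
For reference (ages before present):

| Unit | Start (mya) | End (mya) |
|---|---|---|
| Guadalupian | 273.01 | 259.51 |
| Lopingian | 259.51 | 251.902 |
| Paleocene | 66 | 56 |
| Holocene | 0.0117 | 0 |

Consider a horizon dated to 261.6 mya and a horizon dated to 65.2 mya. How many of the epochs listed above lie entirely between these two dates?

261.6 Ma sits inside the Guadalupian (273.01–259.51) and 65.2 Ma inside the Paleocene (66–56); neither of those is wholly between the two dates.
The listed epochs lying completely between them are Lopingian — 1 in all.

1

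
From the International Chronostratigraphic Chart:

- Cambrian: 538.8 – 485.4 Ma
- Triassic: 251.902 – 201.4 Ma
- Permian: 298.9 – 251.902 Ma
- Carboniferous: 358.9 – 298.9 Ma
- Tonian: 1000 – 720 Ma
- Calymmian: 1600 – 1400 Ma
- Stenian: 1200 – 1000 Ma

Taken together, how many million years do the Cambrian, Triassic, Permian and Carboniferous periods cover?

Each duration: Cambrian = 53.4; Triassic = 50.502; Permian = 46.998; Carboniferous = 60.
Sum: 53.4 + 50.502 + 46.998 + 60 = 210.9 Myr.

210.9 million years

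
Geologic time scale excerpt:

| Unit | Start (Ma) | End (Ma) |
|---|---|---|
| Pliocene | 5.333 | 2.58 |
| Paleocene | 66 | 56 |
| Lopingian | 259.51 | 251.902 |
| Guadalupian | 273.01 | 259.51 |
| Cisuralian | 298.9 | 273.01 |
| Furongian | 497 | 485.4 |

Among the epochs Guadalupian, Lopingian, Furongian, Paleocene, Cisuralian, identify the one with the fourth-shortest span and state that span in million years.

Durations: Guadalupian 13.5; Lopingian 7.608; Furongian 11.6; Paleocene 10; Cisuralian 25.89 Myr.
Sorted shortest-first: Lopingian (7.608), Paleocene (10), Furongian (11.6), Guadalupian (13.5), Cisuralian (25.89).
The fourth shortest is Guadalupian at 13.5 Myr.

Guadalupian, 13.5 million years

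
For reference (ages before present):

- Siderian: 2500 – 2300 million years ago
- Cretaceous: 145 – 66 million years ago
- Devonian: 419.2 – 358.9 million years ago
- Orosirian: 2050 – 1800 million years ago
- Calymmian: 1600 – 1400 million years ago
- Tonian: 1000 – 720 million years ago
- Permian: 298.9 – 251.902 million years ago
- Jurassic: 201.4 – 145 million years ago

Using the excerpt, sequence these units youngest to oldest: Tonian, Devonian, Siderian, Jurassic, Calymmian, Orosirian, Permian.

Sorting by start age (ascending Ma, since larger Ma = older): Jurassic began 201.4, Permian began 298.9, Devonian began 419.2, Tonian began 1000, Calymmian began 1600, Orosirian began 2050, Siderian began 2500.

Jurassic, then Permian, then Devonian, then Tonian, then Calymmian, then Orosirian, then Siderian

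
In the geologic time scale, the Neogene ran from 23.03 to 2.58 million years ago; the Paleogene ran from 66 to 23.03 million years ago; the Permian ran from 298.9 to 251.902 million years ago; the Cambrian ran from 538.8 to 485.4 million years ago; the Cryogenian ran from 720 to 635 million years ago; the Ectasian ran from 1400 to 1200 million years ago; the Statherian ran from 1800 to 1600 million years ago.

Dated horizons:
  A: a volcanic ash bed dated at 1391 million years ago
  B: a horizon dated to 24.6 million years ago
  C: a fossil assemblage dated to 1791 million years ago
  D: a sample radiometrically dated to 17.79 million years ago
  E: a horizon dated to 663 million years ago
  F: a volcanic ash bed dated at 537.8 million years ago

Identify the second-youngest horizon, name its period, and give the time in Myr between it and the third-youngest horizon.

B, in the Paleogene; 513.2 million years to F

Sorted youngest-first by Ma: D (17.79), B (24.6), F (537.8), E (663), A (1391), C (1791).
The second youngest is B at 24.6 Ma, which lies in 66–23.03 Ma: the Paleogene.
The third youngest is F at 537.8 Ma; separation = |24.6 − 537.8| = 513.2 Myr.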